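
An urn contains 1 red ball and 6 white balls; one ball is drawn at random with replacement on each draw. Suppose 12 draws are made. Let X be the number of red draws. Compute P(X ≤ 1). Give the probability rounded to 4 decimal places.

0.4718

X ~ Binomial(12, 0.142857); P(X ≤ 1) = Σ C(12,k) p^k (1−p)^(12−k) over k:
  k=0: C(12,0)·0.142857^0·0.857143^12 = 0.157267
  k=1: C(12,1)·0.142857^1·0.857143^11 = 0.314535
Total = 0.471802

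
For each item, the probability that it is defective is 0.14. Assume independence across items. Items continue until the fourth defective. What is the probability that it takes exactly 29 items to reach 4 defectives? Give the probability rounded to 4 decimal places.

Y = trial on which the fourth success occurs; negative binomial, r=4, p=0.14.
P(Y=29) = C(28,3) · p^4 · (1−p)^25
= 3276 · 0.00038416 · 0.023039 = 0.028995

0.0290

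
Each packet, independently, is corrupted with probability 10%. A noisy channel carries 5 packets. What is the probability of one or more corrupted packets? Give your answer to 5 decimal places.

P(at least one) = 1 − P(none) = 1 − (1 − 0.10)^5
= 1 − 0.5904900 = 0.4095100

0.40951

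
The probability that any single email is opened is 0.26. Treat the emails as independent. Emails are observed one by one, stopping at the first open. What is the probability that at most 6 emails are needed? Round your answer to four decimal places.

0.8358

Y = number of emails to the first success; geometric, p = 0.26.
P(Y ≤ 6) = 1 − (1−p)^6 = 1 − 0.164206 = 0.835794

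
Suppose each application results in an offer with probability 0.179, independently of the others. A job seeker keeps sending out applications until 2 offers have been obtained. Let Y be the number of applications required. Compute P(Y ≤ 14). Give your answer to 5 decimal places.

Finishing within 14 applications ⇔ at least 2 successes in the first 14. With X ~ Binomial(14, 0.179), P(Y ≤ 14) = 1 − P(X ≤ 1).
  k=0: C(14,0)·0.179^0·0.821^14 = 0.0632127
  k=1: C(14,1)·0.179^1·0.821^13 = 0.1929488
1 − 0.2561615 = 0.7438385

0.74384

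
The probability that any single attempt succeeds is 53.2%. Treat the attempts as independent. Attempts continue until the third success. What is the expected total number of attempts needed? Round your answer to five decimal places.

Y = total attempts until the third success; negative binomial with r=3, p=0.532.
E[Y] = r / p = 3 / 0.532 = 5.6390977

5.63910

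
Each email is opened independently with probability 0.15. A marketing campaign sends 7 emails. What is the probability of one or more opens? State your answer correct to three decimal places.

0.679

P(at least one) = 1 − P(none) = 1 − (1 − 0.15)^7
= 1 − 0.32058 = 0.67942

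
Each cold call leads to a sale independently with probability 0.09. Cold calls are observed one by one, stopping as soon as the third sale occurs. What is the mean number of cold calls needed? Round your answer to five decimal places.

33.33333

Y = total cold calls until the third success; negative binomial with r=3, p=0.09.
E[Y] = r / p = 3 / 0.09 = 33.3333333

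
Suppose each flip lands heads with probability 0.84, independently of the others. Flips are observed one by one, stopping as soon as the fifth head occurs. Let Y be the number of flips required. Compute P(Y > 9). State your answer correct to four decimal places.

Needing more than 9 flips ⇔ fewer than 5 successes in the first 9. With X ~ Binomial(9, 0.84), P(Y > 9) = P(X ≤ 4).
  k=0: C(9,0)·0.84^0·0.16^9 = 0.000000
  k=1: C(9,1)·0.84^1·0.16^8 = 0.000003
  k=2: C(9,2)·0.84^2·0.16^7 = 0.000068
  k=3: C(9,3)·0.84^3·0.16^6 = 0.000835
  k=4: C(9,4)·0.84^4·0.16^5 = 0.006578
P(X ≤ 4) = 0.007485

0.0075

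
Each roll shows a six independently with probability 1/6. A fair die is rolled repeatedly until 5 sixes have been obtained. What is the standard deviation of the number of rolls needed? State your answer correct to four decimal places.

Y = total rolls until the fifth success; negative binomial with r=5, p=0.166667.
SD(Y) = √[r(1−p)/p²] = √(150.000000) = 12.247449

12.2474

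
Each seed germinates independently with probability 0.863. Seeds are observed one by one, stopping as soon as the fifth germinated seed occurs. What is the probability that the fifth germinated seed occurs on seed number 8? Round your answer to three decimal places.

Y = trial on which the fifth success occurs; negative binomial, r=5, p=0.863.
P(Y=8) = C(7,4) · p^5 · (1−p)^3
= 35 · 0.47869 · 0.0025714 = 0.04308

0.043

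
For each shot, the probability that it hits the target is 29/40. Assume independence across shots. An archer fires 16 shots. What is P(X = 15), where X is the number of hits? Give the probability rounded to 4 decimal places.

X ~ Binomial(n=16, p=0.725).
P(X=15) = C(16,15) · p^15 · (1−p)^1
= 16 · 0.0080366 · 0.275 = 0.035361

0.0354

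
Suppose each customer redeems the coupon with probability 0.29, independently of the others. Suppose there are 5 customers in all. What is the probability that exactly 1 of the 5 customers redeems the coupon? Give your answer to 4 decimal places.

X ~ Binomial(n=5, p=0.29).
P(X=1) = C(5,1) · p^1 · (1−p)^4
= 5 · 0.29 · 0.25412 = 0.368469

0.3685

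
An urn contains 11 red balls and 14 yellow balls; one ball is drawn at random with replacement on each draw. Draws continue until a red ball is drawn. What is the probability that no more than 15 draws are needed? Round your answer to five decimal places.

0.99983

Y = number of draws to the first success; geometric, p = 0.44.
P(Y ≤ 15) = 1 − (1−p)^15 = 1 − 0.0001670 = 0.9998330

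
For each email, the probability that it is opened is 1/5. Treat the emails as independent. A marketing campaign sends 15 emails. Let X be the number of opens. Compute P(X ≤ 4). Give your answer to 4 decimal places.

X ~ Binomial(15, 0.20); P(X ≤ 4) = Σ C(15,k) p^k (1−p)^(15−k) over k:
  k=0: C(15,0)·0.20^0·0.80^15 = 0.035184
  k=1: C(15,1)·0.20^1·0.80^14 = 0.131941
  k=2: C(15,2)·0.20^2·0.80^13 = 0.230897
  k=3: C(15,3)·0.20^3·0.80^12 = 0.250139
  k=4: C(15,4)·0.20^4·0.80^11 = 0.187604
Total = 0.835766

0.8358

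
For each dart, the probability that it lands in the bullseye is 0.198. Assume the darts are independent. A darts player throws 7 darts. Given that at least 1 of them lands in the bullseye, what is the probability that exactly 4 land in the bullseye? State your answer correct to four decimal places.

0.0353

X ~ Binomial(7, 0.198). Want P(X=4 | X≥1) = P(X=4) / P(X≥1).
P(X=4) = C(7,4)·0.198^4·0.802^3 = 0.027749
P(X≥1) = 1 − 0.213413 = 0.786587
Ratio = 0.027749 / 0.786587 = 0.035278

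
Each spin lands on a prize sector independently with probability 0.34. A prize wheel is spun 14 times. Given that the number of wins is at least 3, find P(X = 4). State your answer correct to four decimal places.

X ~ Binomial(14, 0.34). Want P(X=4 | X≥3) = P(X=4) / P(X≥3).
P(X=4) = C(14,4)·0.34^4·0.66^10 = 0.209792
P(X≥3) = 1 − 0.002976 − 0.021462 − 0.071866 = 0.903695
Ratio = 0.209792 / 0.903695 = 0.232149

0.2321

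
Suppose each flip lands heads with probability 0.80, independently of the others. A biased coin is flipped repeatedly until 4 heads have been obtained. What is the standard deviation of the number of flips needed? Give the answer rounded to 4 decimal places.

1.1180

Y = total flips until the fourth success; negative binomial with r=4, p=0.80.
SD(Y) = √[r(1−p)/p²] = √(1.250000) = 1.118034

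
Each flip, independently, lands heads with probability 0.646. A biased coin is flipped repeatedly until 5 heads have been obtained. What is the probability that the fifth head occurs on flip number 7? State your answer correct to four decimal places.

0.2115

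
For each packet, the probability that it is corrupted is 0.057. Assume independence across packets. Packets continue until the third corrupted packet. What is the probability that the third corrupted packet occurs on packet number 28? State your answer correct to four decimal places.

0.0150

Y = trial on which the third success occurs; negative binomial, r=3, p=0.057.
P(Y=28) = C(27,2) · p^3 · (1−p)^25
= 351 · 0.00018519 · 0.23056 = 0.014987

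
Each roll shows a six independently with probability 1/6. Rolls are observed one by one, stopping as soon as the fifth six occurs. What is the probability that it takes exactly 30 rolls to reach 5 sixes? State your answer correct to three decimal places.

Y = trial on which the fifth success occurs; negative binomial, r=5, p=0.166667.
P(Y=30) = C(29,4) · p^5 · (1−p)^25
= 23751 · 0.0001286 · 0.010483 = 0.03202

0.032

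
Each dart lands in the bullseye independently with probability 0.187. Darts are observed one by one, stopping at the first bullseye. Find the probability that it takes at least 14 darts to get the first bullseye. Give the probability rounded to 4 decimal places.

0.0678

Y = number of darts to the first success; geometric, p = 0.187.
P(Y > 13) = P(first 13 all fail) = (1−p)^13 = 0.067792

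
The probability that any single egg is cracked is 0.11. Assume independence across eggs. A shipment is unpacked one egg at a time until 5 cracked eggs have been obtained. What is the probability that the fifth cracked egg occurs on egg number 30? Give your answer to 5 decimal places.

0.02077

Y = trial on which the fifth success occurs; negative binomial, r=5, p=0.11.
P(Y=30) = C(29,4) · p^5 · (1−p)^25
= 23751 · 1.6105e-05 · 0.054294 = 0.0207680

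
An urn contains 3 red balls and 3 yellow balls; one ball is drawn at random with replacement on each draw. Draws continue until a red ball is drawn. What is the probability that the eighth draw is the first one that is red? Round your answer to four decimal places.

0.0039

Geometric (trials to first success), p = 0.50.
P(Y = 8) = (1−p)^7 · p = 0.0078125 · 0.50 = 0.003906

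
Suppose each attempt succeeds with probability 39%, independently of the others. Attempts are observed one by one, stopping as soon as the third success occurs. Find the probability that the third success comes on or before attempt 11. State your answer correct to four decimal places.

0.8672

Finishing within 11 attempts ⇔ at least 3 successes in the first 11. With X ~ Binomial(11, 0.39), P(Y ≤ 11) = 1 − P(X ≤ 2).
  k=0: C(11,0)·0.39^0·0.61^11 = 0.004351
  k=1: C(11,1)·0.39^1·0.61^10 = 0.030602
  k=2: C(11,2)·0.39^2·0.61^9 = 0.097827
1 − 0.132781 = 0.867219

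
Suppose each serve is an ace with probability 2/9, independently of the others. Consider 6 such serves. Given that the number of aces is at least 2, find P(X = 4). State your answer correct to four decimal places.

0.0554

X ~ Binomial(6, 0.222222). Want P(X=4 | X≥2) = P(X=4) / P(X≥2).
P(X=4) = C(6,4)·0.222222^4·0.777778^2 = 0.022129
P(X≥2) = 1 − 0.221377 − 0.379504 = 0.399119
Ratio = 0.022129 / 0.399119 = 0.055443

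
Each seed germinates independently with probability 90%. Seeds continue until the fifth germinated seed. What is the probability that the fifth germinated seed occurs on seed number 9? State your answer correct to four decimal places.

Y = trial on which the fifth success occurs; negative binomial, r=5, p=0.90.
P(Y=9) = C(8,4) · p^5 · (1−p)^4
= 70 · 0.59049 · 0.0001 = 0.004133

0.0041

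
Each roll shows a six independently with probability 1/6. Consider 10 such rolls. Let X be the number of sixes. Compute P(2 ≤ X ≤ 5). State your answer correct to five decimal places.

X ~ Binomial(10, 0.166667); P(2 ≤ X ≤ 5) = Σ C(10,k) p^k (1−p)^(10−k) over k:
  k=2: C(10,2)·0.166667^2·0.833333^8 = 0.2907100
  k=3: C(10,3)·0.166667^3·0.833333^7 = 0.1550454
  k=4: C(10,4)·0.166667^4·0.833333^6 = 0.0542659
  k=5: C(10,5)·0.166667^5·0.833333^5 = 0.0130238
Total = 0.5130451

0.51305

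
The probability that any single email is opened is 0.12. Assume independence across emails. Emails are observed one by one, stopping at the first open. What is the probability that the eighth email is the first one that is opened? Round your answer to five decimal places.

0.04904

Geometric (trials to first success), p = 0.12.
P(Y = 8) = (1−p)^7 · p = 0.40868 · 0.12 = 0.0490411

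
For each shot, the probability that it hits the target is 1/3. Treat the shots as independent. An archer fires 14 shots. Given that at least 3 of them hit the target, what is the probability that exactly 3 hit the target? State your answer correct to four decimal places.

X ~ Binomial(14, 0.333333). Want P(X=3 | X≥3) = P(X=3) / P(X≥3).
P(X=3) = C(14,3)·0.333333^3·0.666667^11 = 0.155860
P(X≥3) = 1 − 0.003425 − 0.023978 − 0.077930 = 0.894666
Ratio = 0.155860 / 0.894666 = 0.174210

0.1742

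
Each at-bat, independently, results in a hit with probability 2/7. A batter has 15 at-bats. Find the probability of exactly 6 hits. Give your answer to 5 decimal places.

X ~ Binomial(n=15, p=0.285714).
P(X=6) = C(15,6) · p^6 · (1−p)^9
= 5005 · 0.00054399 · 0.0484 = 0.1317782

0.13178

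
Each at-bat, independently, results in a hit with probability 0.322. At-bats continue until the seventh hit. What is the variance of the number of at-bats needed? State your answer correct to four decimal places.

Y = total at-bats until the seventh success; negative binomial with r=7, p=0.322.
Var(Y) = r(1−p)/p² = 7·0.678 / 0.322² = 45.773697

45.7737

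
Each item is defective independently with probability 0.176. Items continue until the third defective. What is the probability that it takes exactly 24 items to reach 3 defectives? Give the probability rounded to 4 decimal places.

0.0237

Y = trial on which the third success occurs; negative binomial, r=3, p=0.176.
P(Y=24) = C(23,2) · p^3 · (1−p)^21
= 253 · 0.0054518 · 0.017158 = 0.023666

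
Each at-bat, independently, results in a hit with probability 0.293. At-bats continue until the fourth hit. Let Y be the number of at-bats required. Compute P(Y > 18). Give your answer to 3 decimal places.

Needing more than 18 at-bats ⇔ fewer than 4 successes in the first 18. With X ~ Binomial(18, 0.293), P(Y > 18) = P(X ≤ 3).
  k=0: C(18,0)·0.293^0·0.707^18 = 0.00195
  k=1: C(18,1)·0.293^1·0.707^17 = 0.01453
  k=2: C(18,2)·0.293^2·0.707^16 = 0.05118
  k=3: C(18,3)·0.293^3·0.707^15 = 0.11313
P(X ≤ 3) = 0.18079

0.181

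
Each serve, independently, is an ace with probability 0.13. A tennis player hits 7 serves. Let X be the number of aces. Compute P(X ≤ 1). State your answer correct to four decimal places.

X ~ Binomial(7, 0.13); P(X ≤ 1) = Σ C(7,k) p^k (1−p)^(7−k) over k:
  k=0: C(7,0)·0.13^0·0.87^7 = 0.377255
  k=1: C(7,1)·0.13^1·0.87^6 = 0.394600
Total = 0.771855

0.7719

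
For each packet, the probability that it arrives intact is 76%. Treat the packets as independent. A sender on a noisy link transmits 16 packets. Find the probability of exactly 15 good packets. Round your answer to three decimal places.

X ~ Binomial(n=16, p=0.76).
P(X=15) = C(16,15) · p^15 · (1−p)^1
= 16 · 0.016301 · 0.24 = 0.06259

0.063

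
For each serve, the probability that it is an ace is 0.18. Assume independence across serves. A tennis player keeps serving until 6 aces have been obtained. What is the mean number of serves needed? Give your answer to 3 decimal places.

33.333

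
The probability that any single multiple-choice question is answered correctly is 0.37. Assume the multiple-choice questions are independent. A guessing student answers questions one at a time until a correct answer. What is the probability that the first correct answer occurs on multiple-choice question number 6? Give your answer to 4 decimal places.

0.0367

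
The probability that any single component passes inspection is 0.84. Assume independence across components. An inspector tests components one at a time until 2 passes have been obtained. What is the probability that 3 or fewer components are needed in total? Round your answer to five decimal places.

0.93139

Finishing within 3 components ⇔ at least 2 successes in the first 3. With X ~ Binomial(3, 0.84), P(Y ≤ 3) = 1 − P(X ≤ 1).
  k=0: C(3,0)·0.84^0·0.16^3 = 0.0040960
  k=1: C(3,1)·0.84^1·0.16^2 = 0.0645120
1 − 0.0686080 = 0.9313920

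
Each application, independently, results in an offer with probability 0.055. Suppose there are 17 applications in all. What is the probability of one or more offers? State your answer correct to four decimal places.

P(at least one) = 1 − P(none) = 1 − (1 − 0.055)^17
= 1 − 0.382244 = 0.617756

0.6178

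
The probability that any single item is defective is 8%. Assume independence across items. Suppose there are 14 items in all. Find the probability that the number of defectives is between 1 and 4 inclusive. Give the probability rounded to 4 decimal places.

0.6853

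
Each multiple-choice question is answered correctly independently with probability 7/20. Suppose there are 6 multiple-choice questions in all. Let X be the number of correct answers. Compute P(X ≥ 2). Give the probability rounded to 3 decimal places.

X ~ Binomial(6, 0.35); P(X ≥ 2) = Σ C(6,k) p^k (1−p)^(6−k) over k:
  k=2: C(6,2)·0.35^2·0.65^4 = 0.32801
  k=3: C(6,3)·0.35^3·0.65^3 = 0.23549
  k=4: C(6,4)·0.35^4·0.65^2 = 0.09510
  k=5: C(6,5)·0.35^5·0.65^1 = 0.02048
  k=6: C(6,6)·0.35^6·0.65^0 = 0.00184
Total = 0.68092

0.681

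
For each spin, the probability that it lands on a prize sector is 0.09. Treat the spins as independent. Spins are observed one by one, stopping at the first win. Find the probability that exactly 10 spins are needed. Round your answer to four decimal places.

0.0385

Geometric (trials to first success), p = 0.09.
P(Y = 10) = (1−p)^9 · p = 0.42793 · 0.09 = 0.038514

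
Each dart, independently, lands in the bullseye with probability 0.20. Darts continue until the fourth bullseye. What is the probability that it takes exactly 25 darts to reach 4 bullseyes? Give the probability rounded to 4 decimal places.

Y = trial on which the fourth success occurs; negative binomial, r=4, p=0.20.
P(Y=25) = C(24,3) · p^4 · (1−p)^21
= 2024 · 0.0016 · 0.0092234 = 0.029869

0.0299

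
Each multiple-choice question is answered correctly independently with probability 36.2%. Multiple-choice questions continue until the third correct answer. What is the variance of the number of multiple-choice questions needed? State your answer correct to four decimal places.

14.6058

Y = total multiple-choice questions until the third success; negative binomial with r=3, p=0.362.
Var(Y) = r(1−p)/p² = 3·0.638 / 0.362² = 14.605781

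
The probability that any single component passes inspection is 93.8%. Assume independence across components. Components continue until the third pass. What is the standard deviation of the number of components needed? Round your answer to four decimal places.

Y = total components until the third success; negative binomial with r=3, p=0.938.
SD(Y) = √[r(1−p)/p²] = √(0.211401) = 0.459784

0.4598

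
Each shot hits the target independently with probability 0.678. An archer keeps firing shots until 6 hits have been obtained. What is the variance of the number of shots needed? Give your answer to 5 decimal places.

4.20289

Y = total shots until the sixth success; negative binomial with r=6, p=0.678.
Var(Y) = r(1−p)/p² = 6·0.322 / 0.678² = 4.2028872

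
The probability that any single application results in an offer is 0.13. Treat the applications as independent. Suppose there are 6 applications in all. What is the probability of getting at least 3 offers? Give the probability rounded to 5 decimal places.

0.03238

X ~ Binomial(6, 0.13); P(X ≥ 3) = Σ C(6,k) p^k (1−p)^(6−k) over k:
  k=3: C(6,3)·0.13^3·0.87^3 = 0.0289346
  k=4: C(6,4)·0.13^4·0.87^2 = 0.0032427
  k=5: C(6,5)·0.13^5·0.87^1 = 0.0001938
  k=6: C(6,6)·0.13^6·0.87^0 = 0.0000048
Total = 0.0323759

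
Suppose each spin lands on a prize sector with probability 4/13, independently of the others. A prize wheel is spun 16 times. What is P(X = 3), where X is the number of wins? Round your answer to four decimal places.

X ~ Binomial(n=16, p=0.307692).
P(X=3) = C(16,3) · p^3 · (1−p)^13
= 560 · 0.029131 · 0.0083925 = 0.136907

0.1369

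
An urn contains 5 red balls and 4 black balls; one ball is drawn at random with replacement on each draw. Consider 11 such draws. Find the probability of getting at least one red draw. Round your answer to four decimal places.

P(at least one) = 1 − P(none) = 1 − (1 − 0.555556)^11
= 1 − 0.000134 = 0.999866

0.9999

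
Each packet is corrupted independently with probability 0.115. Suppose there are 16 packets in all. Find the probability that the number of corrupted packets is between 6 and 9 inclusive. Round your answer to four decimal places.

0.0066

X ~ Binomial(16, 0.115); P(6 ≤ X ≤ 9) = Σ C(16,k) p^k (1−p)^(16−k) over k:
  k=6: C(16,6)·0.115^6·0.885^10 = 0.005459
  k=7: C(16,7)·0.115^7·0.885^9 = 0.001013
  k=8: C(16,8)·0.115^8·0.885^8 = 0.000148
  k=9: C(16,9)·0.115^9·0.885^7 = 0.000017
Total = 0.006638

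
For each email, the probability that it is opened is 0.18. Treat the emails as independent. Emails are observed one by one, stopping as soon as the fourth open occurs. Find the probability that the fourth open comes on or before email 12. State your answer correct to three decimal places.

Finishing within 12 emails ⇔ at least 4 successes in the first 12. With X ~ Binomial(12, 0.18), P(Y ≤ 12) = 1 − P(X ≤ 3).
  k=0: C(12,0)·0.18^0·0.82^12 = 0.09242
  k=1: C(12,1)·0.18^1·0.82^11 = 0.24345
  k=2: C(12,2)·0.18^2·0.82^10 = 0.29392
  k=3: C(12,3)·0.18^3·0.82^9 = 0.21506
1 − 0.84485 = 0.15515

0.155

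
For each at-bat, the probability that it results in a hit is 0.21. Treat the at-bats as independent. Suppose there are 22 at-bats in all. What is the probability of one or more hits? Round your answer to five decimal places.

0.99441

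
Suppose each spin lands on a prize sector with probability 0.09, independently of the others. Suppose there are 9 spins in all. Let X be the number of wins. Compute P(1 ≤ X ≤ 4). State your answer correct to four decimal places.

0.5715

X ~ Binomial(9, 0.09); P(1 ≤ X ≤ 4) = Σ C(9,k) p^k (1−p)^(9−k) over k:
  k=1: C(9,1)·0.09^1·0.91^8 = 0.380905
  k=2: C(9,2)·0.09^2·0.91^7 = 0.150688
  k=3: C(9,3)·0.09^3·0.91^6 = 0.034774
  k=4: C(9,4)·0.09^4·0.91^5 = 0.005159
Total = 0.571525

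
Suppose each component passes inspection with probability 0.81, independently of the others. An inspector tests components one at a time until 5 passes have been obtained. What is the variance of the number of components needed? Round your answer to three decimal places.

Y = total components until the fifth success; negative binomial with r=5, p=0.81.
Var(Y) = r(1−p)/p² = 5·0.19 / 0.81² = 1.44795

1.448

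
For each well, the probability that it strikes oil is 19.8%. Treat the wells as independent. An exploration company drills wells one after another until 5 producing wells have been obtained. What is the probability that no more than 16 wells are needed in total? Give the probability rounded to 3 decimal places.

Finishing within 16 wells ⇔ at least 5 successes in the first 16. With X ~ Binomial(16, 0.198), P(Y ≤ 16) = 1 − P(X ≤ 4).
  k=0: C(16,0)·0.198^0·0.802^16 = 0.02929
  k=1: C(16,1)·0.198^1·0.802^15 = 0.11572
  k=2: C(16,2)·0.198^2·0.802^14 = 0.21427
  k=3: C(16,3)·0.198^3·0.802^13 = 0.24686
  k=4: C(16,4)·0.198^4·0.802^12 = 0.19807
1 − 0.80421 = 0.19579

0.196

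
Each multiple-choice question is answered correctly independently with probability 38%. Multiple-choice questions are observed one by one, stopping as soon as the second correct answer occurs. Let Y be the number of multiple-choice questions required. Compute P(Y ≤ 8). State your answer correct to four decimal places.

0.8711

Finishing within 8 multiple-choice questions ⇔ at least 2 successes in the first 8. With X ~ Binomial(8, 0.38), P(Y ≤ 8) = 1 − P(X ≤ 1).
  k=0: C(8,0)·0.38^0·0.62^8 = 0.021834
  k=1: C(8,1)·0.38^1·0.62^7 = 0.107057
1 − 0.128891 = 0.871109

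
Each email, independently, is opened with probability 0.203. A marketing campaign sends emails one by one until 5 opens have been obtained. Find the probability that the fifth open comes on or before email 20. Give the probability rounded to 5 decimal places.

0.38347

Finishing within 20 emails ⇔ at least 5 successes in the first 20. With X ~ Binomial(20, 0.203), P(Y ≤ 20) = 1 − P(X ≤ 4).
  k=0: C(20,0)·0.203^0·0.797^20 = 0.0106946
  k=1: C(20,1)·0.203^1·0.797^19 = 0.0544796
  k=2: C(20,2)·0.203^2·0.797^18 = 0.1318243
  k=3: C(20,3)·0.203^3·0.797^17 = 0.2014580
  k=4: C(20,4)·0.203^4·0.797^16 = 0.2180776
1 − 0.6165341 = 0.3834659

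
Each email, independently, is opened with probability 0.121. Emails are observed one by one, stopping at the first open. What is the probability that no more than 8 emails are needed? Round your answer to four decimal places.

Y = number of emails to the first success; geometric, p = 0.121.
P(Y ≤ 8) = 1 − (1−p)^8 = 1 − 0.356378 = 0.643622

0.6436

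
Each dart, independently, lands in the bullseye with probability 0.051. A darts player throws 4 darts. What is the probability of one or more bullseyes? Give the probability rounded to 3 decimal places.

P(at least one) = 1 − P(none) = 1 − (1 − 0.051)^4
= 1 − 0.81108 = 0.18892

0.189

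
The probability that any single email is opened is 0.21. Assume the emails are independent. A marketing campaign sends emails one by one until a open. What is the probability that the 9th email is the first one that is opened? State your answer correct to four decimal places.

0.0319

Geometric (trials to first success), p = 0.21.
P(Y = 9) = (1−p)^8 · p = 0.15171 · 0.21 = 0.031859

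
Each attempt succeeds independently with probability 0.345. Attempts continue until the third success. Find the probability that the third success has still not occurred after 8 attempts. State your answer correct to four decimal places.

Needing more than 8 attempts ⇔ fewer than 3 successes in the first 8. With X ~ Binomial(8, 0.345), P(Y > 8) = P(X ≤ 2).
  k=0: C(8,0)·0.345^0·0.655^8 = 0.033879
  k=1: C(8,1)·0.345^1·0.655^7 = 0.142757
  k=2: C(8,2)·0.345^2·0.655^6 = 0.263175
P(X ≤ 2) = 0.439811

0.4398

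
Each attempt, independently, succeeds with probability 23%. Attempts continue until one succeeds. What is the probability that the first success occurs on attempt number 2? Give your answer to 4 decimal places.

0.1771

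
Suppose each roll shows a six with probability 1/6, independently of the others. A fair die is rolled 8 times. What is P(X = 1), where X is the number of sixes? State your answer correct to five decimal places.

0.37211

X ~ Binomial(n=8, p=0.166667).
P(X=1) = C(8,1) · p^1 · (1−p)^7
= 8 · 0.16667 · 0.27908 = 0.3721089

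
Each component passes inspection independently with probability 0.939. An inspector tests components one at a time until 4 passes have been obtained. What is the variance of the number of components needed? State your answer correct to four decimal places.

0.2767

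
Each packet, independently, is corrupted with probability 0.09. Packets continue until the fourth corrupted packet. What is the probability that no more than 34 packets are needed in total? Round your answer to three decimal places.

Finishing within 34 packets ⇔ at least 4 successes in the first 34. With X ~ Binomial(34, 0.09), P(Y ≤ 34) = 1 − P(X ≤ 3).
  k=0: C(34,0)·0.09^0·0.91^34 = 0.04050
  k=1: C(34,1)·0.09^1·0.91^33 = 0.13617
  k=2: C(34,2)·0.09^2·0.91^32 = 0.22221
  k=3: C(34,3)·0.09^3·0.91^31 = 0.23442
1 − 0.63331 = 0.36669

0.367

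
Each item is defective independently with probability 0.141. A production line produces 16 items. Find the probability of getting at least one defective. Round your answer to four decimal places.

P(at least one) = 1 − P(none) = 1 − (1 − 0.141)^16
= 1 − 0.087880 = 0.912120

0.9121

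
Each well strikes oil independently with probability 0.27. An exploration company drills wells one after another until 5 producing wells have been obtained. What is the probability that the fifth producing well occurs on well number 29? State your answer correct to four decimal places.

0.0154

Y = trial on which the fifth success occurs; negative binomial, r=5, p=0.27.
P(Y=29) = C(28,4) · p^5 · (1−p)^24
= 20475 · 0.0014349 · 0.0005245 = 0.015410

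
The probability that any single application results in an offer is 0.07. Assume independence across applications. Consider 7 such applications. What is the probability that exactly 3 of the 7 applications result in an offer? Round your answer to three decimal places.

X ~ Binomial(n=7, p=0.07).
P(X=3) = C(7,3) · p^3 · (1−p)^4
= 35 · 0.000343 · 0.74805 = 0.00898

0.009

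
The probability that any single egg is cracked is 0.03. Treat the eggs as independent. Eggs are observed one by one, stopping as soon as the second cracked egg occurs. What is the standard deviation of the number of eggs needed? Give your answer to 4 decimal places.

Y = total eggs until the second success; negative binomial with r=2, p=0.03.
SD(Y) = √[r(1−p)/p²] = √(2155.555556) = 46.427961

46.4280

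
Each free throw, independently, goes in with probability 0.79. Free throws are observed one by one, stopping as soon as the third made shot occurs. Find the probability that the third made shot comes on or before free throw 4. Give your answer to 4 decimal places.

0.8037

Finishing within 4 free throws ⇔ at least 3 successes in the first 4. With X ~ Binomial(4, 0.79), P(Y ≤ 4) = 1 − P(X ≤ 2).
  k=0: C(4,0)·0.79^0·0.21^4 = 0.001945
  k=1: C(4,1)·0.79^1·0.21^3 = 0.029265
  k=2: C(4,2)·0.79^2·0.21^2 = 0.165137
1 − 0.196346 = 0.803654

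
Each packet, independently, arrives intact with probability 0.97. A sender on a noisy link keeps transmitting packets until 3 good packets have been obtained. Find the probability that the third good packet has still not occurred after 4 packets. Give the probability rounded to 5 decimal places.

0.00519

Needing more than 4 packets ⇔ fewer than 3 successes in the first 4. With X ~ Binomial(4, 0.97), P(Y > 4) = P(X ≤ 2).
  k=0: C(4,0)·0.97^0·0.03^4 = 0.0000008
  k=1: C(4,1)·0.97^1·0.03^3 = 0.0001048
  k=2: C(4,2)·0.97^2·0.03^2 = 0.0050809
P(X ≤ 2) = 0.0051864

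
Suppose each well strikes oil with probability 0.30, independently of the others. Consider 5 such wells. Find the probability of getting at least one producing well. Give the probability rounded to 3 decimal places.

P(at least one) = 1 − P(none) = 1 − (1 − 0.30)^5
= 1 − 0.16807 = 0.83193

0.832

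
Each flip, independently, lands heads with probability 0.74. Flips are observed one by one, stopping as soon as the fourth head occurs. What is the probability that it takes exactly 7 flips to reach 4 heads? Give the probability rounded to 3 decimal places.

0.105

Y = trial on which the fourth success occurs; negative binomial, r=4, p=0.74.
P(Y=7) = C(6,3) · p^4 · (1−p)^3
= 20 · 0.29987 · 0.017576 = 0.10541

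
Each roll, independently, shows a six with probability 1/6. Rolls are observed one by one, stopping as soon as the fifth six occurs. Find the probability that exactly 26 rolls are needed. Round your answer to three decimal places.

0.035

Y = trial on which the fifth success occurs; negative binomial, r=5, p=0.166667.
P(Y=26) = C(25,4) · p^5 · (1−p)^21
= 12650 · 0.0001286 · 0.021737 = 0.03536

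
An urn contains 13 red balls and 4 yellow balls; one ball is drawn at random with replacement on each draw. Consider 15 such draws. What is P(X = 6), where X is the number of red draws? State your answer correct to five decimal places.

0.00221

X ~ Binomial(n=15, p=0.764706).
P(X=6) = C(15,6) · p^6 · (1−p)^9
= 5005 · 0.19997 · 2.2105e-06 = 0.0022124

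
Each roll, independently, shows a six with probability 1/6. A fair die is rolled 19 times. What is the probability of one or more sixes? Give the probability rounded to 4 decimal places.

0.9687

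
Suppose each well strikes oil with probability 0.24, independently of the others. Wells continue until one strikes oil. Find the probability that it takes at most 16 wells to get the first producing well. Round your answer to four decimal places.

0.9876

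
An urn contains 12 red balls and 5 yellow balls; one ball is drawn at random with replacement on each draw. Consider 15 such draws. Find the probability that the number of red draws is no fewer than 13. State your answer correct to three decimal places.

0.137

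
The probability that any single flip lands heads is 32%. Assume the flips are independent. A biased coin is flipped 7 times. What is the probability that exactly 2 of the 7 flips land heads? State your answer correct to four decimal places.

0.3127

X ~ Binomial(n=7, p=0.32).
P(X=2) = C(7,2) · p^2 · (1−p)^5
= 21 · 0.1024 · 0.14539 = 0.312654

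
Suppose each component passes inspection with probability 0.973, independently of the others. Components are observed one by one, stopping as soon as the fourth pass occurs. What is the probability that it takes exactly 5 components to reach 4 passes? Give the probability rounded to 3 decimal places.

Y = trial on which the fourth success occurs; negative binomial, r=4, p=0.973.
P(Y=5) = C(4,3) · p^4 · (1−p)^1
= 4 · 0.8963 · 0.027 = 0.09680

0.097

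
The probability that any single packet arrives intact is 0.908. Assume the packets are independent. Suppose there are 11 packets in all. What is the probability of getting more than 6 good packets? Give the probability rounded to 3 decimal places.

0.998

X ~ Binomial(11, 0.908); P(X ≥ 7) = Σ C(11,k) p^k (1−p)^(11−k) over k:
  k=7: C(11,7)·0.908^7·0.092^4 = 0.01203
  k=8: C(11,8)·0.908^8·0.092^3 = 0.05937
  k=9: C(11,9)·0.908^9·0.092^2 = 0.19530
  k=10: C(11,10)·0.908^10·0.092^1 = 0.38551
  k=11: C(11,11)·0.908^11·0.092^0 = 0.34590
Total = 0.99811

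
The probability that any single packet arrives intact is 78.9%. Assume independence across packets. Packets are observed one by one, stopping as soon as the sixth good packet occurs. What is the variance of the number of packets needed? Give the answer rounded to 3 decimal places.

2.034

Y = total packets until the sixth success; negative binomial with r=6, p=0.789.
Var(Y) = r(1−p)/p² = 6·0.211 / 0.789² = 2.03367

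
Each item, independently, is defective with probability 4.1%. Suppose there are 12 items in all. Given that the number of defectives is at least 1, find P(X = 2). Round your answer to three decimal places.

0.185

X ~ Binomial(12, 0.041). Want P(X=2 | X≥1) = P(X=2) / P(X≥1).
P(X=2) = C(12,2)·0.041^2·0.959^10 = 0.07300
P(X≥1) = 1 − 0.60509 = 0.39491
Ratio = 0.07300 / 0.39491 = 0.18484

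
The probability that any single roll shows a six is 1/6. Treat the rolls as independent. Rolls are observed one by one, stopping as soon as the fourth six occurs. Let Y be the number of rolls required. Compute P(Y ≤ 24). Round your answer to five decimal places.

Finishing within 24 rolls ⇔ at least 4 successes in the first 24. With X ~ Binomial(24, 0.166667), P(Y ≤ 24) = 1 − P(X ≤ 3).
  k=0: C(24,0)·0.166667^0·0.833333^24 = 0.0125791
  k=1: C(24,1)·0.166667^1·0.833333^23 = 0.0603798
  k=2: C(24,2)·0.166667^2·0.833333^22 = 0.1388734
  k=3: C(24,3)·0.166667^3·0.833333^21 = 0.2036810
1 − 0.4155133 = 0.5844867

0.58449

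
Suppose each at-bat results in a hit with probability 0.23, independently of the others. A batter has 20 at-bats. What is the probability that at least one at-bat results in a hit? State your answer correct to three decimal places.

P(at least one) = 1 − P(none) = 1 − (1 − 0.23)^20
= 1 − 0.00537 = 0.99463

0.995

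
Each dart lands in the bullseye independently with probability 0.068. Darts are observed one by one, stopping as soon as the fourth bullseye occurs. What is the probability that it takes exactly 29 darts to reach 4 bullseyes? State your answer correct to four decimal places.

0.0120

Y = trial on which the fourth success occurs; negative binomial, r=4, p=0.068.
P(Y=29) = C(28,3) · p^4 · (1−p)^25
= 3276 · 2.1381e-05 · 0.17195 = 0.012044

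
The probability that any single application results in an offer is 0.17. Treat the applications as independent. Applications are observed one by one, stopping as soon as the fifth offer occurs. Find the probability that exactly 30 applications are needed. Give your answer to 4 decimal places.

Y = trial on which the fifth success occurs; negative binomial, r=5, p=0.17.
P(Y=30) = C(29,4) · p^5 · (1−p)^25
= 23751 · 0.00014199 · 0.0094831 = 0.031980

0.0320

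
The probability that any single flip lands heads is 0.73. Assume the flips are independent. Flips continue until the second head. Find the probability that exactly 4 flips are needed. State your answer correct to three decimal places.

0.117

Y = trial on which the second success occurs; negative binomial, r=2, p=0.73.
P(Y=4) = C(3,1) · p^2 · (1−p)^2
= 3 · 0.5329 · 0.0729 = 0.11655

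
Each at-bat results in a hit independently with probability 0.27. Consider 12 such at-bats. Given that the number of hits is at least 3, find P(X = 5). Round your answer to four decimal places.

X ~ Binomial(12, 0.27). Want P(X=5 | X≥3) = P(X=5) / P(X≥3).
P(X=5) = C(12,5)·0.27^5·0.73^7 = 0.125546
P(X≥3) = 1 − 0.022902 − 0.101647 − 0.206776 = 0.668675
Ratio = 0.125546 / 0.668675 = 0.187754

0.1878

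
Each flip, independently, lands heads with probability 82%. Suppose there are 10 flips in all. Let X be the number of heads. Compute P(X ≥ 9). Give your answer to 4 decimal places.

0.4392

X ~ Binomial(10, 0.82); P(X ≥ 9) = Σ C(10,k) p^k (1−p)^(10−k) over k:
  k=9: C(10,9)·0.82^9·0.18^1 = 0.301715
  k=10: C(10,10)·0.82^10·0.18^0 = 0.137448
Total = 0.439163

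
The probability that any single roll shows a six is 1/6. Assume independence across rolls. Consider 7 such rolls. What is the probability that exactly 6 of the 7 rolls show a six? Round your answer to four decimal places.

0.0001

X ~ Binomial(n=7, p=0.166667).
P(X=6) = C(7,6) · p^6 · (1−p)^1
= 7 · 2.1433e-05 · 0.83333 = 0.000125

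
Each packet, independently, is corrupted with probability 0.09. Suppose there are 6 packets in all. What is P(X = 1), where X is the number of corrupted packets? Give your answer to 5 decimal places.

0.33698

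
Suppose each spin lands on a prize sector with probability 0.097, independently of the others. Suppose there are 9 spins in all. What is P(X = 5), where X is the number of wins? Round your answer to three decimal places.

0.001

X ~ Binomial(n=9, p=0.097).
P(X=5) = C(9,5) · p^5 · (1−p)^4
= 126 · 8.5873e-06 · 0.66489 = 0.00072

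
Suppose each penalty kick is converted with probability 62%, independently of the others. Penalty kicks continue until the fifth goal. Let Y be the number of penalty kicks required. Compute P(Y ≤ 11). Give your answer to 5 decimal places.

Finishing within 11 penalty kicks ⇔ at least 5 successes in the first 11. With X ~ Binomial(11, 0.62), P(Y ≤ 11) = 1 − P(X ≤ 4).
  k=0: C(11,0)·0.62^0·0.38^11 = 0.0000239
  k=1: C(11,1)·0.62^1·0.38^10 = 0.0004282
  k=2: C(11,2)·0.62^2·0.38^9 = 0.0034930
  k=3: C(11,3)·0.62^3·0.38^8 = 0.0170973
  k=4: C(11,4)·0.62^4·0.38^7 = 0.0557912
1 − 0.0768336 = 0.9231664

0.92317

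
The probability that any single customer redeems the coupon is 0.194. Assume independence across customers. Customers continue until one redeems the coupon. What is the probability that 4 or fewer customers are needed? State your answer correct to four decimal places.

0.5780

Y = number of customers to the first success; geometric, p = 0.194.
P(Y ≤ 4) = 1 − (1−p)^4 = 1 − 0.422027 = 0.577973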